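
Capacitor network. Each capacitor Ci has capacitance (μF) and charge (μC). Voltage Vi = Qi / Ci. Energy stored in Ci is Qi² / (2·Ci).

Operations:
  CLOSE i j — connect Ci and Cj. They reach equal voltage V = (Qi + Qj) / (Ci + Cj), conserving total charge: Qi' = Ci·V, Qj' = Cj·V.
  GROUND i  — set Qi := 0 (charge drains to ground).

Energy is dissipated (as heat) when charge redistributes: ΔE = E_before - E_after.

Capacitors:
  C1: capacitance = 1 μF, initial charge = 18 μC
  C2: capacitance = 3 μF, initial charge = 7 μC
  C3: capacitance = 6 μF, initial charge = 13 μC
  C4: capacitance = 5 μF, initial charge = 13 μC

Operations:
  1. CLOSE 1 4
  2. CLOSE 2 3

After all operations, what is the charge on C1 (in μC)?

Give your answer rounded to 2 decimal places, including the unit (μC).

Initial: C1(1μF, Q=18μC, V=18.00V), C2(3μF, Q=7μC, V=2.33V), C3(6μF, Q=13μC, V=2.17V), C4(5μF, Q=13μC, V=2.60V)
Op 1: CLOSE 1-4: Q_total=31.00, C_total=6.00, V=5.17; Q1=5.17, Q4=25.83; dissipated=98.817
Op 2: CLOSE 2-3: Q_total=20.00, C_total=9.00, V=2.22; Q2=6.67, Q3=13.33; dissipated=0.028
Final charges: Q1=5.17, Q2=6.67, Q3=13.33, Q4=25.83

Answer: 5.17 μC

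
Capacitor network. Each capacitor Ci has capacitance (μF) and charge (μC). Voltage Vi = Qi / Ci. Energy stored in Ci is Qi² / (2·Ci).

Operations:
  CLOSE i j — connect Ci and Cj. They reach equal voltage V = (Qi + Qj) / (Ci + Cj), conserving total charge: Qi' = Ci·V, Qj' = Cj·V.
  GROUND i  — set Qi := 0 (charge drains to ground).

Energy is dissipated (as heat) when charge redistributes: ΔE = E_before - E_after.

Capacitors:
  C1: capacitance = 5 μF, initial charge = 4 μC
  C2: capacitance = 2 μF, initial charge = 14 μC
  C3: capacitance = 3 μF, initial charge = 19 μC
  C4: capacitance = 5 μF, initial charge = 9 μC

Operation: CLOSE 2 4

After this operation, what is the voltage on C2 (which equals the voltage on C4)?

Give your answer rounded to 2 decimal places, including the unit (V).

Answer: 3.29 V

Derivation:
Initial: C1(5μF, Q=4μC, V=0.80V), C2(2μF, Q=14μC, V=7.00V), C3(3μF, Q=19μC, V=6.33V), C4(5μF, Q=9μC, V=1.80V)
Op 1: CLOSE 2-4: Q_total=23.00, C_total=7.00, V=3.29; Q2=6.57, Q4=16.43; dissipated=19.314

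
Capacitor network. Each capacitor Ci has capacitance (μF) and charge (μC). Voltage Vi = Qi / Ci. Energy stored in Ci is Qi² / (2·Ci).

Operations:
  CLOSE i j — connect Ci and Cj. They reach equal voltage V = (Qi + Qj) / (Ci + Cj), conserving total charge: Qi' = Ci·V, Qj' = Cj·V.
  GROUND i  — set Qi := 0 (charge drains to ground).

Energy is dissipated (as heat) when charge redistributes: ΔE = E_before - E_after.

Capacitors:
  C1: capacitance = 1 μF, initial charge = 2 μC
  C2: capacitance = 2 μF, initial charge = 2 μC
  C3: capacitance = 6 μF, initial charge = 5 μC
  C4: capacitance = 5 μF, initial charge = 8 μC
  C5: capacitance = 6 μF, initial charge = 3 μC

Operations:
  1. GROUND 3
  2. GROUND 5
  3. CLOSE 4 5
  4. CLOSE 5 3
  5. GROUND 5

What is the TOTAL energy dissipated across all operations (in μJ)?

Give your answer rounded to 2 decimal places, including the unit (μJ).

Answer: 7.51 μJ

Derivation:
Initial: C1(1μF, Q=2μC, V=2.00V), C2(2μF, Q=2μC, V=1.00V), C3(6μF, Q=5μC, V=0.83V), C4(5μF, Q=8μC, V=1.60V), C5(6μF, Q=3μC, V=0.50V)
Op 1: GROUND 3: Q3=0; energy lost=2.083
Op 2: GROUND 5: Q5=0; energy lost=0.750
Op 3: CLOSE 4-5: Q_total=8.00, C_total=11.00, V=0.73; Q4=3.64, Q5=4.36; dissipated=3.491
Op 4: CLOSE 5-3: Q_total=4.36, C_total=12.00, V=0.36; Q5=2.18, Q3=2.18; dissipated=0.793
Op 5: GROUND 5: Q5=0; energy lost=0.397
Total dissipated: 7.514 μJ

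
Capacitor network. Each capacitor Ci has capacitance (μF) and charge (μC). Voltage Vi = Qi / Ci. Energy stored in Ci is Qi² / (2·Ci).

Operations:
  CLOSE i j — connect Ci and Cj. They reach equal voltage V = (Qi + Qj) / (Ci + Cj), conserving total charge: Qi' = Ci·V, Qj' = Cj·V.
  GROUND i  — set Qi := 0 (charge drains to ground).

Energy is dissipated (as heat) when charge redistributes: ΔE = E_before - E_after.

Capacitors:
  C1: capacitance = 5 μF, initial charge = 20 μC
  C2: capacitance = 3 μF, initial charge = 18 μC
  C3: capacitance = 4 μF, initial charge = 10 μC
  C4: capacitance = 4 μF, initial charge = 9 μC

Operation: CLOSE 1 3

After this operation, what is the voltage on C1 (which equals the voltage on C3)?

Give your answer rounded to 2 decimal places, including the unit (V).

Initial: C1(5μF, Q=20μC, V=4.00V), C2(3μF, Q=18μC, V=6.00V), C3(4μF, Q=10μC, V=2.50V), C4(4μF, Q=9μC, V=2.25V)
Op 1: CLOSE 1-3: Q_total=30.00, C_total=9.00, V=3.33; Q1=16.67, Q3=13.33; dissipated=2.500

Answer: 3.33 V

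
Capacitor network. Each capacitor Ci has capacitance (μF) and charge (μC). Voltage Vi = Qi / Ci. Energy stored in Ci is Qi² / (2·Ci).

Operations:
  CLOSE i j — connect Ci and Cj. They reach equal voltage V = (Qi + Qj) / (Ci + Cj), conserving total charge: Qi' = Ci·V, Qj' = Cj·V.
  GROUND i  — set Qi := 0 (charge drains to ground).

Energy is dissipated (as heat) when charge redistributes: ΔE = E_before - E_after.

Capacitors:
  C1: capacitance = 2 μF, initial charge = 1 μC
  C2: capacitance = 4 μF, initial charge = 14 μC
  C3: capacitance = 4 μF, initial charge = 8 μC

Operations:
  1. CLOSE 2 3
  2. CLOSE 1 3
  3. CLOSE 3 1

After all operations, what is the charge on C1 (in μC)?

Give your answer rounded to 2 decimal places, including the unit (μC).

Answer: 4.00 μC

Derivation:
Initial: C1(2μF, Q=1μC, V=0.50V), C2(4μF, Q=14μC, V=3.50V), C3(4μF, Q=8μC, V=2.00V)
Op 1: CLOSE 2-3: Q_total=22.00, C_total=8.00, V=2.75; Q2=11.00, Q3=11.00; dissipated=2.250
Op 2: CLOSE 1-3: Q_total=12.00, C_total=6.00, V=2.00; Q1=4.00, Q3=8.00; dissipated=3.375
Op 3: CLOSE 3-1: Q_total=12.00, C_total=6.00, V=2.00; Q3=8.00, Q1=4.00; dissipated=0.000
Final charges: Q1=4.00, Q2=11.00, Q3=8.00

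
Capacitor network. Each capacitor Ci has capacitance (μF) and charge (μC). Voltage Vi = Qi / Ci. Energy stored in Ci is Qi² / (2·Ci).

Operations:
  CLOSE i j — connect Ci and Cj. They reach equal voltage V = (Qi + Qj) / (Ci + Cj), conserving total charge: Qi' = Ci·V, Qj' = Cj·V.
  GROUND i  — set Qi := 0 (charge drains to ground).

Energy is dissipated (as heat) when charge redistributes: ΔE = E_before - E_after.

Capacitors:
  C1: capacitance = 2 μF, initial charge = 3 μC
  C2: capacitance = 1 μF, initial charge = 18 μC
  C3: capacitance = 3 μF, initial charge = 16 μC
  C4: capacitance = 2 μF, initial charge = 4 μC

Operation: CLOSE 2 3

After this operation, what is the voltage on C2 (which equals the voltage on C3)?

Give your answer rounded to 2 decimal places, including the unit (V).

Initial: C1(2μF, Q=3μC, V=1.50V), C2(1μF, Q=18μC, V=18.00V), C3(3μF, Q=16μC, V=5.33V), C4(2μF, Q=4μC, V=2.00V)
Op 1: CLOSE 2-3: Q_total=34.00, C_total=4.00, V=8.50; Q2=8.50, Q3=25.50; dissipated=60.167

Answer: 8.50 V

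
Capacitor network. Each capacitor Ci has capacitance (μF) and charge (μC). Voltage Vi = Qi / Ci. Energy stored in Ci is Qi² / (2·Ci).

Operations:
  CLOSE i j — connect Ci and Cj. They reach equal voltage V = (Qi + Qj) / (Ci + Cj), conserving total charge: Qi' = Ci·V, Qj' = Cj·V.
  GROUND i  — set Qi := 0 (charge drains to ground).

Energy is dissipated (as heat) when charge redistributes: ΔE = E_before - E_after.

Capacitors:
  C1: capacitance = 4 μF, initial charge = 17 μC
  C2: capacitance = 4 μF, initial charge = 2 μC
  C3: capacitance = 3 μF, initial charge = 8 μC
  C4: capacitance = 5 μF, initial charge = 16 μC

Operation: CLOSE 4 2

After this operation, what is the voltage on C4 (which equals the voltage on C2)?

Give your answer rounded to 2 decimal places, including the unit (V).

Initial: C1(4μF, Q=17μC, V=4.25V), C2(4μF, Q=2μC, V=0.50V), C3(3μF, Q=8μC, V=2.67V), C4(5μF, Q=16μC, V=3.20V)
Op 1: CLOSE 4-2: Q_total=18.00, C_total=9.00, V=2.00; Q4=10.00, Q2=8.00; dissipated=8.100

Answer: 2.00 V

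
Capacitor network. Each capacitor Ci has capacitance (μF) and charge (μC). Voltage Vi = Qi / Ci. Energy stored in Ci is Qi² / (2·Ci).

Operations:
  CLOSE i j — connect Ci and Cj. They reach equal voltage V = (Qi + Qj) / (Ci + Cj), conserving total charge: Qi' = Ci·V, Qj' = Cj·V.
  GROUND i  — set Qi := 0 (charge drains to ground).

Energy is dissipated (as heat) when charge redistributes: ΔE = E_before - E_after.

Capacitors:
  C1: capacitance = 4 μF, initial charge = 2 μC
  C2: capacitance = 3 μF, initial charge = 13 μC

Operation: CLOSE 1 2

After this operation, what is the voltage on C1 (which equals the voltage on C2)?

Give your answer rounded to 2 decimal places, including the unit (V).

Answer: 2.14 V

Derivation:
Initial: C1(4μF, Q=2μC, V=0.50V), C2(3μF, Q=13μC, V=4.33V)
Op 1: CLOSE 1-2: Q_total=15.00, C_total=7.00, V=2.14; Q1=8.57, Q2=6.43; dissipated=12.595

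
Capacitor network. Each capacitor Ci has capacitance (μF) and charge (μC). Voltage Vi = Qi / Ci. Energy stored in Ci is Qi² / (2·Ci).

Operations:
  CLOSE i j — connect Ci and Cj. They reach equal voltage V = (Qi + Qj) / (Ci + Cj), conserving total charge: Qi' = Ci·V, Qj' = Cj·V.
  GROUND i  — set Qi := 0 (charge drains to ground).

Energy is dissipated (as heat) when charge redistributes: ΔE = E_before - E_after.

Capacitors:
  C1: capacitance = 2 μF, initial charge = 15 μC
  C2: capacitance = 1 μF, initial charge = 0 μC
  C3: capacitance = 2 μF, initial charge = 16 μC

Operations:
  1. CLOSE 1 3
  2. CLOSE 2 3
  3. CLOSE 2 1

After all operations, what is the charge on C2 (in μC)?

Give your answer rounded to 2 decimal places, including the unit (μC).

Answer: 6.89 μC

Derivation:
Initial: C1(2μF, Q=15μC, V=7.50V), C2(1μF, Q=0μC, V=0.00V), C3(2μF, Q=16μC, V=8.00V)
Op 1: CLOSE 1-3: Q_total=31.00, C_total=4.00, V=7.75; Q1=15.50, Q3=15.50; dissipated=0.125
Op 2: CLOSE 2-3: Q_total=15.50, C_total=3.00, V=5.17; Q2=5.17, Q3=10.33; dissipated=20.021
Op 3: CLOSE 2-1: Q_total=20.67, C_total=3.00, V=6.89; Q2=6.89, Q1=13.78; dissipated=2.225
Final charges: Q1=13.78, Q2=6.89, Q3=10.33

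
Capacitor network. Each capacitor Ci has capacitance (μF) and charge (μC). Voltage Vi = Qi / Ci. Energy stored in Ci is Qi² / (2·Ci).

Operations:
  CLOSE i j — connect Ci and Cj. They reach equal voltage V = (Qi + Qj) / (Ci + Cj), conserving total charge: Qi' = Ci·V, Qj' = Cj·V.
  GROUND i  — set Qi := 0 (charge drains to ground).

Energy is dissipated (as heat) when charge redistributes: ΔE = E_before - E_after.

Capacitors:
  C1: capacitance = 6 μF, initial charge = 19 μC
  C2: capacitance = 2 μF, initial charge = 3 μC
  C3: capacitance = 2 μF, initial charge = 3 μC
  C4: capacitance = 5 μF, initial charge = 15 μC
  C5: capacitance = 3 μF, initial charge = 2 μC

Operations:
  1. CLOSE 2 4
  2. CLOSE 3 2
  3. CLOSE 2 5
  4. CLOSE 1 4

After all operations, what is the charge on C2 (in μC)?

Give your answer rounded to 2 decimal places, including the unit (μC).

Answer: 2.43 μC

Derivation:
Initial: C1(6μF, Q=19μC, V=3.17V), C2(2μF, Q=3μC, V=1.50V), C3(2μF, Q=3μC, V=1.50V), C4(5μF, Q=15μC, V=3.00V), C5(3μF, Q=2μC, V=0.67V)
Op 1: CLOSE 2-4: Q_total=18.00, C_total=7.00, V=2.57; Q2=5.14, Q4=12.86; dissipated=1.607
Op 2: CLOSE 3-2: Q_total=8.14, C_total=4.00, V=2.04; Q3=4.07, Q2=4.07; dissipated=0.574
Op 3: CLOSE 2-5: Q_total=6.07, C_total=5.00, V=1.21; Q2=2.43, Q5=3.64; dissipated=1.125
Op 4: CLOSE 1-4: Q_total=31.86, C_total=11.00, V=2.90; Q1=17.38, Q4=14.48; dissipated=0.483
Final charges: Q1=17.38, Q2=2.43, Q3=4.07, Q4=14.48, Q5=3.64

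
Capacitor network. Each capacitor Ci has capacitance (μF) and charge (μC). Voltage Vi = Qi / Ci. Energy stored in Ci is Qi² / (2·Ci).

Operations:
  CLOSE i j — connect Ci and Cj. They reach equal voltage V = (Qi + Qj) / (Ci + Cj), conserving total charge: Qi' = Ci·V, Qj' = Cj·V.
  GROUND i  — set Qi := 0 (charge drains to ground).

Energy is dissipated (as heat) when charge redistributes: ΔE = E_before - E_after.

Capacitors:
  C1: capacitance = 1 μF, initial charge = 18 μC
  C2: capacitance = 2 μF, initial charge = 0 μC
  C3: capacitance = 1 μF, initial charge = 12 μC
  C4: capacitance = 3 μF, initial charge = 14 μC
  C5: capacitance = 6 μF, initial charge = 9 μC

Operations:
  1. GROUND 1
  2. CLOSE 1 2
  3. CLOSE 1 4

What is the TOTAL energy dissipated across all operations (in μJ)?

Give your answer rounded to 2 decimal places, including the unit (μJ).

Initial: C1(1μF, Q=18μC, V=18.00V), C2(2μF, Q=0μC, V=0.00V), C3(1μF, Q=12μC, V=12.00V), C4(3μF, Q=14μC, V=4.67V), C5(6μF, Q=9μC, V=1.50V)
Op 1: GROUND 1: Q1=0; energy lost=162.000
Op 2: CLOSE 1-2: Q_total=0.00, C_total=3.00, V=0.00; Q1=0.00, Q2=0.00; dissipated=0.000
Op 3: CLOSE 1-4: Q_total=14.00, C_total=4.00, V=3.50; Q1=3.50, Q4=10.50; dissipated=8.167
Total dissipated: 170.167 μJ

Answer: 170.17 μJ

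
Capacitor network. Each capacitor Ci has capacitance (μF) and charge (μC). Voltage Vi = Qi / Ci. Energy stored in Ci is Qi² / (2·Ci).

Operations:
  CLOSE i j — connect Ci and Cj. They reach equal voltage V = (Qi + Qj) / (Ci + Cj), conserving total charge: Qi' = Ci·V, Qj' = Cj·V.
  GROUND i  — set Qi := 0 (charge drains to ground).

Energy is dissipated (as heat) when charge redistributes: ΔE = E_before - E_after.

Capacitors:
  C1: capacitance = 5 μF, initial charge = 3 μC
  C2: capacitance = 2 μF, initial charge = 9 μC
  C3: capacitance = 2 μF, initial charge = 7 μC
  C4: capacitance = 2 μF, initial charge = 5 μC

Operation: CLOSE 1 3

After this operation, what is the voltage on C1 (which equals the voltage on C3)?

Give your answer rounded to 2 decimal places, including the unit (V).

Initial: C1(5μF, Q=3μC, V=0.60V), C2(2μF, Q=9μC, V=4.50V), C3(2μF, Q=7μC, V=3.50V), C4(2μF, Q=5μC, V=2.50V)
Op 1: CLOSE 1-3: Q_total=10.00, C_total=7.00, V=1.43; Q1=7.14, Q3=2.86; dissipated=6.007

Answer: 1.43 V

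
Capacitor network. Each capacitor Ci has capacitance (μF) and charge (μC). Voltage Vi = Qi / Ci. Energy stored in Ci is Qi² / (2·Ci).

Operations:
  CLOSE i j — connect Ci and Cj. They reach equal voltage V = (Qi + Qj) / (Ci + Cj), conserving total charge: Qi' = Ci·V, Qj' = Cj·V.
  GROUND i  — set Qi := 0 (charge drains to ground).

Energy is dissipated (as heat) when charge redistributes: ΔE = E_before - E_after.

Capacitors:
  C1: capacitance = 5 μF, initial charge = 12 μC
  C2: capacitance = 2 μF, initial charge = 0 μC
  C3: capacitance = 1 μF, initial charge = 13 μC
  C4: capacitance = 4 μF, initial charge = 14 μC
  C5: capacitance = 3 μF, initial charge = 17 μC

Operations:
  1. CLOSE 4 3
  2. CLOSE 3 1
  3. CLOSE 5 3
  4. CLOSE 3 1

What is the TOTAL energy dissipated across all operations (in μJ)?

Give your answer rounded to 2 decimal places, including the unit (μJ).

Initial: C1(5μF, Q=12μC, V=2.40V), C2(2μF, Q=0μC, V=0.00V), C3(1μF, Q=13μC, V=13.00V), C4(4μF, Q=14μC, V=3.50V), C5(3μF, Q=17μC, V=5.67V)
Op 1: CLOSE 4-3: Q_total=27.00, C_total=5.00, V=5.40; Q4=21.60, Q3=5.40; dissipated=36.100
Op 2: CLOSE 3-1: Q_total=17.40, C_total=6.00, V=2.90; Q3=2.90, Q1=14.50; dissipated=3.750
Op 3: CLOSE 5-3: Q_total=19.90, C_total=4.00, V=4.97; Q5=14.93, Q3=4.97; dissipated=2.870
Op 4: CLOSE 3-1: Q_total=19.48, C_total=6.00, V=3.25; Q3=3.25, Q1=16.23; dissipated=1.794
Total dissipated: 44.514 μJ

Answer: 44.51 μJ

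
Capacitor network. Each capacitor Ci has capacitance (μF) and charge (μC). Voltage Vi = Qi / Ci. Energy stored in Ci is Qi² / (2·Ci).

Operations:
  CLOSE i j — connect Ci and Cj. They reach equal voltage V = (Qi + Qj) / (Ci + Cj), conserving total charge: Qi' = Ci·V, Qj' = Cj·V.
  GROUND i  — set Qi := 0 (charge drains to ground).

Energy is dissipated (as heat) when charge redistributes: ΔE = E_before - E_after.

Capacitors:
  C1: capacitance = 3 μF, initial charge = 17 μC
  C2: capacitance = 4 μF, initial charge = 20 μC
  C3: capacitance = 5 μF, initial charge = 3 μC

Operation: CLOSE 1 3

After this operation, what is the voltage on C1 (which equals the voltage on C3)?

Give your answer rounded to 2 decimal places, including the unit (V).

Answer: 2.50 V

Derivation:
Initial: C1(3μF, Q=17μC, V=5.67V), C2(4μF, Q=20μC, V=5.00V), C3(5μF, Q=3μC, V=0.60V)
Op 1: CLOSE 1-3: Q_total=20.00, C_total=8.00, V=2.50; Q1=7.50, Q3=12.50; dissipated=24.067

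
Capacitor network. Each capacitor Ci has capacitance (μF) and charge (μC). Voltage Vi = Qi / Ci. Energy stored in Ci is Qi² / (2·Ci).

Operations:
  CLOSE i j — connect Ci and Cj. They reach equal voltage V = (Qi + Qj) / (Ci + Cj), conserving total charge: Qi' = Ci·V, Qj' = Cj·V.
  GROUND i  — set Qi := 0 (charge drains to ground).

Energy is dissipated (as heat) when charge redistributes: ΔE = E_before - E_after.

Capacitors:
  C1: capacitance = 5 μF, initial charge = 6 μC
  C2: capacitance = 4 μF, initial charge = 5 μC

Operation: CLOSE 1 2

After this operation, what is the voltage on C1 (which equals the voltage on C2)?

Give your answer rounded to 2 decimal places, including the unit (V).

Answer: 1.22 V

Derivation:
Initial: C1(5μF, Q=6μC, V=1.20V), C2(4μF, Q=5μC, V=1.25V)
Op 1: CLOSE 1-2: Q_total=11.00, C_total=9.00, V=1.22; Q1=6.11, Q2=4.89; dissipated=0.003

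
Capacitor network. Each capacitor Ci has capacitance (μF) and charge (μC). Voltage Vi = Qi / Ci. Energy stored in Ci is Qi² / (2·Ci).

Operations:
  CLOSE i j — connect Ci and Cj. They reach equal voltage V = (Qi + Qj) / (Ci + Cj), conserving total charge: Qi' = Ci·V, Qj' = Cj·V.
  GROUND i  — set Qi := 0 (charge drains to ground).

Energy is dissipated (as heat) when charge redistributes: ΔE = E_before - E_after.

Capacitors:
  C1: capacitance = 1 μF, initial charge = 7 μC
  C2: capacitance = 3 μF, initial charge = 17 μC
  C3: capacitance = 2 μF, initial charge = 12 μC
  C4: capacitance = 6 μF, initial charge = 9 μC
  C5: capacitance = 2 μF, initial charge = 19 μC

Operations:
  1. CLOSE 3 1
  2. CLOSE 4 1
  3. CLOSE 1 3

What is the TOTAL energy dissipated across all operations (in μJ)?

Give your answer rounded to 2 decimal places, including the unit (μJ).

Initial: C1(1μF, Q=7μC, V=7.00V), C2(3μF, Q=17μC, V=5.67V), C3(2μF, Q=12μC, V=6.00V), C4(6μF, Q=9μC, V=1.50V), C5(2μF, Q=19μC, V=9.50V)
Op 1: CLOSE 3-1: Q_total=19.00, C_total=3.00, V=6.33; Q3=12.67, Q1=6.33; dissipated=0.333
Op 2: CLOSE 4-1: Q_total=15.33, C_total=7.00, V=2.19; Q4=13.14, Q1=2.19; dissipated=10.012
Op 3: CLOSE 1-3: Q_total=14.86, C_total=3.00, V=4.95; Q1=4.95, Q3=9.90; dissipated=5.721
Total dissipated: 16.066 μJ

Answer: 16.07 μJ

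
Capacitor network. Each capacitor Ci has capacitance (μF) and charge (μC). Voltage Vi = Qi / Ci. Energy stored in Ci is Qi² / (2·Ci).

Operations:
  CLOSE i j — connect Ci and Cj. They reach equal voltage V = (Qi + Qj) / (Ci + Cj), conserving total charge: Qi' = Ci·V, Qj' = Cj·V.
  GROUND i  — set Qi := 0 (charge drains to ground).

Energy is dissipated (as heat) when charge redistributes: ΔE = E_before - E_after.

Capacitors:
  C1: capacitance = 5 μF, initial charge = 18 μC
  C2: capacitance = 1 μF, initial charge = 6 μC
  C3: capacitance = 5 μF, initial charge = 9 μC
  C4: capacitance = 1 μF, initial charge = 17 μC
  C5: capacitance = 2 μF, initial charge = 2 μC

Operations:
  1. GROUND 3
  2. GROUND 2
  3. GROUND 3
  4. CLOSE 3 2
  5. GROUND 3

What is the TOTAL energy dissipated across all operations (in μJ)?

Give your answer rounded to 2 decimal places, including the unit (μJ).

Answer: 26.10 μJ

Derivation:
Initial: C1(5μF, Q=18μC, V=3.60V), C2(1μF, Q=6μC, V=6.00V), C3(5μF, Q=9μC, V=1.80V), C4(1μF, Q=17μC, V=17.00V), C5(2μF, Q=2μC, V=1.00V)
Op 1: GROUND 3: Q3=0; energy lost=8.100
Op 2: GROUND 2: Q2=0; energy lost=18.000
Op 3: GROUND 3: Q3=0; energy lost=0.000
Op 4: CLOSE 3-2: Q_total=0.00, C_total=6.00, V=0.00; Q3=0.00, Q2=0.00; dissipated=0.000
Op 5: GROUND 3: Q3=0; energy lost=0.000
Total dissipated: 26.100 μJ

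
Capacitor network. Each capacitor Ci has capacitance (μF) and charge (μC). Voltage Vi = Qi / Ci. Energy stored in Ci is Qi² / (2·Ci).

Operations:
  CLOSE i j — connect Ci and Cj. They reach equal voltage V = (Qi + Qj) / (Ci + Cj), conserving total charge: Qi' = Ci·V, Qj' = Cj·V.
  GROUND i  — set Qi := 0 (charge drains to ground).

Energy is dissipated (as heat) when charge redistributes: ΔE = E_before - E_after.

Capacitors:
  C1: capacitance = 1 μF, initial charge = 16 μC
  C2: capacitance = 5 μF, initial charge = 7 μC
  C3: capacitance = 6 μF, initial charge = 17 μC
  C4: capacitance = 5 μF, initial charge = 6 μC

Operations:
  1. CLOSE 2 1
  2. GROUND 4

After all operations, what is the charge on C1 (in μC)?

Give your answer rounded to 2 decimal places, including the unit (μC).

Initial: C1(1μF, Q=16μC, V=16.00V), C2(5μF, Q=7μC, V=1.40V), C3(6μF, Q=17μC, V=2.83V), C4(5μF, Q=6μC, V=1.20V)
Op 1: CLOSE 2-1: Q_total=23.00, C_total=6.00, V=3.83; Q2=19.17, Q1=3.83; dissipated=88.817
Op 2: GROUND 4: Q4=0; energy lost=3.600
Final charges: Q1=3.83, Q2=19.17, Q3=17.00, Q4=0.00

Answer: 3.83 μC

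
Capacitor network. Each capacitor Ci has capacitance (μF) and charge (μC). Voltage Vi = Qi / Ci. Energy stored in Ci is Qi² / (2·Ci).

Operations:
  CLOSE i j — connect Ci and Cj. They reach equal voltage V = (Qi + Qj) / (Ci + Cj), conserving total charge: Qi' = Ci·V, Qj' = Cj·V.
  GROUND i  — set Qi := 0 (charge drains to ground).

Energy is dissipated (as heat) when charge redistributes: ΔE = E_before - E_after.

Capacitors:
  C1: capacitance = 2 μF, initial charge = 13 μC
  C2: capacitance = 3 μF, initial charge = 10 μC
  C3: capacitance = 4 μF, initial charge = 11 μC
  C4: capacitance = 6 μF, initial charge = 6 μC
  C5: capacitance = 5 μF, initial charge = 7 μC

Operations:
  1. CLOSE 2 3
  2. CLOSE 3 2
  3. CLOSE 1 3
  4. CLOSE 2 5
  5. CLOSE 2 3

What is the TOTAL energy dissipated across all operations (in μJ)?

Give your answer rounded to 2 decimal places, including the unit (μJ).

Answer: 14.88 μJ

Derivation:
Initial: C1(2μF, Q=13μC, V=6.50V), C2(3μF, Q=10μC, V=3.33V), C3(4μF, Q=11μC, V=2.75V), C4(6μF, Q=6μC, V=1.00V), C5(5μF, Q=7μC, V=1.40V)
Op 1: CLOSE 2-3: Q_total=21.00, C_total=7.00, V=3.00; Q2=9.00, Q3=12.00; dissipated=0.292
Op 2: CLOSE 3-2: Q_total=21.00, C_total=7.00, V=3.00; Q3=12.00, Q2=9.00; dissipated=0.000
Op 3: CLOSE 1-3: Q_total=25.00, C_total=6.00, V=4.17; Q1=8.33, Q3=16.67; dissipated=8.167
Op 4: CLOSE 2-5: Q_total=16.00, C_total=8.00, V=2.00; Q2=6.00, Q5=10.00; dissipated=2.400
Op 5: CLOSE 2-3: Q_total=22.67, C_total=7.00, V=3.24; Q2=9.71, Q3=12.95; dissipated=4.024
Total dissipated: 14.882 μJ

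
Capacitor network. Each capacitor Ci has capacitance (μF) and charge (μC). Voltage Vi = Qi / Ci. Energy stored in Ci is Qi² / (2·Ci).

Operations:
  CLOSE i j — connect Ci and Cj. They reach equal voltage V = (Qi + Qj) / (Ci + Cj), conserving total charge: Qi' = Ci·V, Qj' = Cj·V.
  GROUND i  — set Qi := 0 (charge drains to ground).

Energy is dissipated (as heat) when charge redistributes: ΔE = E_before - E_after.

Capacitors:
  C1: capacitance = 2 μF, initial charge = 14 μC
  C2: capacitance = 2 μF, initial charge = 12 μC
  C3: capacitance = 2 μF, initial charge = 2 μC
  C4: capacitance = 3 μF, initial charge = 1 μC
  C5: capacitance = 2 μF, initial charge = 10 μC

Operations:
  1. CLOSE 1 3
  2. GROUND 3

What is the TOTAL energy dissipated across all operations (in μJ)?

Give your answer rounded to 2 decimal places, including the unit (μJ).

Answer: 34.00 μJ

Derivation:
Initial: C1(2μF, Q=14μC, V=7.00V), C2(2μF, Q=12μC, V=6.00V), C3(2μF, Q=2μC, V=1.00V), C4(3μF, Q=1μC, V=0.33V), C5(2μF, Q=10μC, V=5.00V)
Op 1: CLOSE 1-3: Q_total=16.00, C_total=4.00, V=4.00; Q1=8.00, Q3=8.00; dissipated=18.000
Op 2: GROUND 3: Q3=0; energy lost=16.000
Total dissipated: 34.000 μJ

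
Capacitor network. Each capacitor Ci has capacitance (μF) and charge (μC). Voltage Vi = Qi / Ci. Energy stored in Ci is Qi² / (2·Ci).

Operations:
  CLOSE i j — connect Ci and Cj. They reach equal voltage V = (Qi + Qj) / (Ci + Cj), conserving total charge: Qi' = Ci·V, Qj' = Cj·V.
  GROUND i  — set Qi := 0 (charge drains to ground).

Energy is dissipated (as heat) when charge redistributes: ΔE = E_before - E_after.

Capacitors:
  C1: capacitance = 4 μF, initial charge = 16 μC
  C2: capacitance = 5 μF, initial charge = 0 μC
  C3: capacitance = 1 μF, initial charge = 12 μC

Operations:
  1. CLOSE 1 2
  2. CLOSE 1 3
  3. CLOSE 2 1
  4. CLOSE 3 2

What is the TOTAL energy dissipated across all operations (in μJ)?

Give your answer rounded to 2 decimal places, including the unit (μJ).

Initial: C1(4μF, Q=16μC, V=4.00V), C2(5μF, Q=0μC, V=0.00V), C3(1μF, Q=12μC, V=12.00V)
Op 1: CLOSE 1-2: Q_total=16.00, C_total=9.00, V=1.78; Q1=7.11, Q2=8.89; dissipated=17.778
Op 2: CLOSE 1-3: Q_total=19.11, C_total=5.00, V=3.82; Q1=15.29, Q3=3.82; dissipated=41.798
Op 3: CLOSE 2-1: Q_total=24.18, C_total=9.00, V=2.69; Q2=13.43, Q1=10.75; dissipated=4.644
Op 4: CLOSE 3-2: Q_total=17.25, C_total=6.00, V=2.88; Q3=2.88, Q2=14.38; dissipated=0.538
Total dissipated: 64.757 μJ

Answer: 64.76 μJ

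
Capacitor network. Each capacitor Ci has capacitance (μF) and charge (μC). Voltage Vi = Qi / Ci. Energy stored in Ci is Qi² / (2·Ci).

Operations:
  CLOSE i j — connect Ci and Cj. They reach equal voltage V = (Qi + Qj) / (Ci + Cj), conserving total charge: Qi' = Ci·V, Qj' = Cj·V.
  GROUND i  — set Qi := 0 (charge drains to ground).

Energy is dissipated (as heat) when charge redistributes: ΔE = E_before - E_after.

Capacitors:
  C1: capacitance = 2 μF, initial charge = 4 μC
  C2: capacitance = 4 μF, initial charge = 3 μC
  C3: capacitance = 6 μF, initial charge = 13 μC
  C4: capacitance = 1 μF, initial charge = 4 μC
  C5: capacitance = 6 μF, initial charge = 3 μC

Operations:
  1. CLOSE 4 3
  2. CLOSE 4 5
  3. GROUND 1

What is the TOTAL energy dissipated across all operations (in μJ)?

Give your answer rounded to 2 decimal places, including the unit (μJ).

Initial: C1(2μF, Q=4μC, V=2.00V), C2(4μF, Q=3μC, V=0.75V), C3(6μF, Q=13μC, V=2.17V), C4(1μF, Q=4μC, V=4.00V), C5(6μF, Q=3μC, V=0.50V)
Op 1: CLOSE 4-3: Q_total=17.00, C_total=7.00, V=2.43; Q4=2.43, Q3=14.57; dissipated=1.440
Op 2: CLOSE 4-5: Q_total=5.43, C_total=7.00, V=0.78; Q4=0.78, Q5=4.65; dissipated=1.594
Op 3: GROUND 1: Q1=0; energy lost=4.000
Total dissipated: 7.034 μJ

Answer: 7.03 μJ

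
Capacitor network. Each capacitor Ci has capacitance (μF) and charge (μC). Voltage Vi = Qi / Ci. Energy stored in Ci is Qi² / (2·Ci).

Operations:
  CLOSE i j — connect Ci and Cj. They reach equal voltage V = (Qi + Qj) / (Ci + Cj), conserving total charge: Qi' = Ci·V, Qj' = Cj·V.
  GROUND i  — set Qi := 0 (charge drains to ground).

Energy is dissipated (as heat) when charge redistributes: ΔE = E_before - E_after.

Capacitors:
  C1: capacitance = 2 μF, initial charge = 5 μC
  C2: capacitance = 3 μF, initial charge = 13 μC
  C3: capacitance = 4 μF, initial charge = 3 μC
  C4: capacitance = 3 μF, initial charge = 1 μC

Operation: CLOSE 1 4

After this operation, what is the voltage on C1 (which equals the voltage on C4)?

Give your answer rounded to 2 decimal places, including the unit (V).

Answer: 1.20 V

Derivation:
Initial: C1(2μF, Q=5μC, V=2.50V), C2(3μF, Q=13μC, V=4.33V), C3(4μF, Q=3μC, V=0.75V), C4(3μF, Q=1μC, V=0.33V)
Op 1: CLOSE 1-4: Q_total=6.00, C_total=5.00, V=1.20; Q1=2.40, Q4=3.60; dissipated=2.817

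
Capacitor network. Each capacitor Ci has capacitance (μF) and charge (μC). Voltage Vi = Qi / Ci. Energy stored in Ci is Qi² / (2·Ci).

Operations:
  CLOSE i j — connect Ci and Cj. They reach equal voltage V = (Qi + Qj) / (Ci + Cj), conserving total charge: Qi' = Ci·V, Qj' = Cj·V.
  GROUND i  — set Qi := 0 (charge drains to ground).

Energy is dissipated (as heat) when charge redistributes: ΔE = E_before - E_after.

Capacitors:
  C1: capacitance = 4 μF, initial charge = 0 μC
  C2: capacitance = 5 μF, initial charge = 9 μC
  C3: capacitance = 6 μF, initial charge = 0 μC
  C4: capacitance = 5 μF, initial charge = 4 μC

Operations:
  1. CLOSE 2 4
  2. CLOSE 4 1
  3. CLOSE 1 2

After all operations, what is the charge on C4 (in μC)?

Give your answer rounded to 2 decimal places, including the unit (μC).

Initial: C1(4μF, Q=0μC, V=0.00V), C2(5μF, Q=9μC, V=1.80V), C3(6μF, Q=0μC, V=0.00V), C4(5μF, Q=4μC, V=0.80V)
Op 1: CLOSE 2-4: Q_total=13.00, C_total=10.00, V=1.30; Q2=6.50, Q4=6.50; dissipated=1.250
Op 2: CLOSE 4-1: Q_total=6.50, C_total=9.00, V=0.72; Q4=3.61, Q1=2.89; dissipated=1.878
Op 3: CLOSE 1-2: Q_total=9.39, C_total=9.00, V=1.04; Q1=4.17, Q2=5.22; dissipated=0.371
Final charges: Q1=4.17, Q2=5.22, Q3=0.00, Q4=3.61

Answer: 3.61 μC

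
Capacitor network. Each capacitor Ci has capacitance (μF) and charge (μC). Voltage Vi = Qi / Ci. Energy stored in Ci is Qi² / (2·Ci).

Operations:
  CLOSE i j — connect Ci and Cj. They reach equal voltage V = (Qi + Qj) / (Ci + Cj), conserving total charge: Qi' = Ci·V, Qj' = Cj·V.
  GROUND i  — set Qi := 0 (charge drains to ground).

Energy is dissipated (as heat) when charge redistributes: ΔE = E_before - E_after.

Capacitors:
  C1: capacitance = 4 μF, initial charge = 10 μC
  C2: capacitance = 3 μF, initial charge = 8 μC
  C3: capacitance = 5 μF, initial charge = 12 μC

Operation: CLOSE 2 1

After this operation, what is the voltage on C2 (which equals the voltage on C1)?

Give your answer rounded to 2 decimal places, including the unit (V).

Initial: C1(4μF, Q=10μC, V=2.50V), C2(3μF, Q=8μC, V=2.67V), C3(5μF, Q=12μC, V=2.40V)
Op 1: CLOSE 2-1: Q_total=18.00, C_total=7.00, V=2.57; Q2=7.71, Q1=10.29; dissipated=0.024

Answer: 2.57 V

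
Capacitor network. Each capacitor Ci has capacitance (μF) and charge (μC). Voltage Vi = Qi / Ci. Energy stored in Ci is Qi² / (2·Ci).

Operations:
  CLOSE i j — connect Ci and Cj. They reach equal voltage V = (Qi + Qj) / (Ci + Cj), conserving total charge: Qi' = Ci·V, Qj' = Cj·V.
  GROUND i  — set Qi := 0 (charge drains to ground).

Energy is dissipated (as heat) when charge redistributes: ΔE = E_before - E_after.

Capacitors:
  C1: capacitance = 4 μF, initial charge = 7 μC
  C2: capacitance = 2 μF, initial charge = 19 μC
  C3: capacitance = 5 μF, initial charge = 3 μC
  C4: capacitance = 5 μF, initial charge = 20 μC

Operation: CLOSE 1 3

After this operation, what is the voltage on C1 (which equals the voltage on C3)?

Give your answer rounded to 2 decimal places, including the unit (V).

Answer: 1.11 V

Derivation:
Initial: C1(4μF, Q=7μC, V=1.75V), C2(2μF, Q=19μC, V=9.50V), C3(5μF, Q=3μC, V=0.60V), C4(5μF, Q=20μC, V=4.00V)
Op 1: CLOSE 1-3: Q_total=10.00, C_total=9.00, V=1.11; Q1=4.44, Q3=5.56; dissipated=1.469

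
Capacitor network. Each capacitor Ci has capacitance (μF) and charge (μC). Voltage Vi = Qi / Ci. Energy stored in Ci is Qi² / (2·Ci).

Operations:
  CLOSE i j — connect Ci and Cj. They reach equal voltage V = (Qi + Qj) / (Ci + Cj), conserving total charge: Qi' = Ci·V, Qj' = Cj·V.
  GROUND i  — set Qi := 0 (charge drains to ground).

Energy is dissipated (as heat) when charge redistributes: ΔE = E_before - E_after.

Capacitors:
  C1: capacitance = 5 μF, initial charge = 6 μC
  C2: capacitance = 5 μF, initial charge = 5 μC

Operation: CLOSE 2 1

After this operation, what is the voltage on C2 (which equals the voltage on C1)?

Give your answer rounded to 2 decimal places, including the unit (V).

Initial: C1(5μF, Q=6μC, V=1.20V), C2(5μF, Q=5μC, V=1.00V)
Op 1: CLOSE 2-1: Q_total=11.00, C_total=10.00, V=1.10; Q2=5.50, Q1=5.50; dissipated=0.050

Answer: 1.10 V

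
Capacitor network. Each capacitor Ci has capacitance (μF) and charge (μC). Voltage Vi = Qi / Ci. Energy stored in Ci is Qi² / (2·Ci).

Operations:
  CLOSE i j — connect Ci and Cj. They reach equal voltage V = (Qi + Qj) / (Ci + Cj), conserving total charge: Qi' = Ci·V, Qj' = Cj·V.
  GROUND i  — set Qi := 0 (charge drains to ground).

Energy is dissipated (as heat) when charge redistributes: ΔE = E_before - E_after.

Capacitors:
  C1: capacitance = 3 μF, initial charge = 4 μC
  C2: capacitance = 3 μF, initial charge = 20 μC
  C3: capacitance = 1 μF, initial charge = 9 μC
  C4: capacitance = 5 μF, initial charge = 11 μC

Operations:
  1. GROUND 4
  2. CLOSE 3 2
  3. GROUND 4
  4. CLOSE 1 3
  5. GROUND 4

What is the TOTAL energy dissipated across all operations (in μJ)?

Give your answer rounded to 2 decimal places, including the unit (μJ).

Answer: 27.27 μJ

Derivation:
Initial: C1(3μF, Q=4μC, V=1.33V), C2(3μF, Q=20μC, V=6.67V), C3(1μF, Q=9μC, V=9.00V), C4(5μF, Q=11μC, V=2.20V)
Op 1: GROUND 4: Q4=0; energy lost=12.100
Op 2: CLOSE 3-2: Q_total=29.00, C_total=4.00, V=7.25; Q3=7.25, Q2=21.75; dissipated=2.042
Op 3: GROUND 4: Q4=0; energy lost=0.000
Op 4: CLOSE 1-3: Q_total=11.25, C_total=4.00, V=2.81; Q1=8.44, Q3=2.81; dissipated=13.128
Op 5: GROUND 4: Q4=0; energy lost=0.000
Total dissipated: 27.269 μJ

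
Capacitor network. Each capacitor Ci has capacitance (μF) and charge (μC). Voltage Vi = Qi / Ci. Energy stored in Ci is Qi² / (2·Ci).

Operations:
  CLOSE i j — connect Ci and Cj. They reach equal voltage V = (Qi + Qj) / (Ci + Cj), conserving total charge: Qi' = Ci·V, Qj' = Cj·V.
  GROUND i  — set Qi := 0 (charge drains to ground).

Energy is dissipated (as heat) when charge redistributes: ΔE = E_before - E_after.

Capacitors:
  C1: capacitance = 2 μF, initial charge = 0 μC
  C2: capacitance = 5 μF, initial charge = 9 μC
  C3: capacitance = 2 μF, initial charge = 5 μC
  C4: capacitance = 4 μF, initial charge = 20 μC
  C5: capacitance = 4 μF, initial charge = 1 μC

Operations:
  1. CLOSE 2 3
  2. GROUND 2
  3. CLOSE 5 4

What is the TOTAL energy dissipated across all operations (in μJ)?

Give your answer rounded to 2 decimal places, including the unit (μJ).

Answer: 32.91 μJ

Derivation:
Initial: C1(2μF, Q=0μC, V=0.00V), C2(5μF, Q=9μC, V=1.80V), C3(2μF, Q=5μC, V=2.50V), C4(4μF, Q=20μC, V=5.00V), C5(4μF, Q=1μC, V=0.25V)
Op 1: CLOSE 2-3: Q_total=14.00, C_total=7.00, V=2.00; Q2=10.00, Q3=4.00; dissipated=0.350
Op 2: GROUND 2: Q2=0; energy lost=10.000
Op 3: CLOSE 5-4: Q_total=21.00, C_total=8.00, V=2.62; Q5=10.50, Q4=10.50; dissipated=22.562
Total dissipated: 32.913 μJ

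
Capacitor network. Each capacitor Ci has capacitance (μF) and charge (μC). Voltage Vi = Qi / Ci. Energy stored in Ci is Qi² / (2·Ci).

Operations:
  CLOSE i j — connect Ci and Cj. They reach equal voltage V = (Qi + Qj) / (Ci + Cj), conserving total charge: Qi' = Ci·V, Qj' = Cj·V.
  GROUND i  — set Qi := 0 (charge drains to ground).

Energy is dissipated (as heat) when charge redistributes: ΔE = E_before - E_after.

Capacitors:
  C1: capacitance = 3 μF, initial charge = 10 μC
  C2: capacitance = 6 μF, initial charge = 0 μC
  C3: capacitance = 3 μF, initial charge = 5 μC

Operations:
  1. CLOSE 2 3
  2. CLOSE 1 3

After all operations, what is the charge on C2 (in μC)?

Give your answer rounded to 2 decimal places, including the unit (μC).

Answer: 3.33 μC

Derivation:
Initial: C1(3μF, Q=10μC, V=3.33V), C2(6μF, Q=0μC, V=0.00V), C3(3μF, Q=5μC, V=1.67V)
Op 1: CLOSE 2-3: Q_total=5.00, C_total=9.00, V=0.56; Q2=3.33, Q3=1.67; dissipated=2.778
Op 2: CLOSE 1-3: Q_total=11.67, C_total=6.00, V=1.94; Q1=5.83, Q3=5.83; dissipated=5.787
Final charges: Q1=5.83, Q2=3.33, Q3=5.83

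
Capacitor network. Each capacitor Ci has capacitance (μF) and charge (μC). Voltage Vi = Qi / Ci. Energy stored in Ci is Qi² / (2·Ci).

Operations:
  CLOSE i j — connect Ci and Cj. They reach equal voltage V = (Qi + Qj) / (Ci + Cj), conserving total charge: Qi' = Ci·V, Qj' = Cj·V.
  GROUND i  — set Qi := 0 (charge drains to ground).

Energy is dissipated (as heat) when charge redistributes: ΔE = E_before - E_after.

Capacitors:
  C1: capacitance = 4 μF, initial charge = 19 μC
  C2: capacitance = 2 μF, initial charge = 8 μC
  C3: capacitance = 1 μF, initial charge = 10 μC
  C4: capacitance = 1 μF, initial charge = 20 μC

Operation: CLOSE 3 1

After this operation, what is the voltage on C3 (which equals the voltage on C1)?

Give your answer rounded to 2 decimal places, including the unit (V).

Initial: C1(4μF, Q=19μC, V=4.75V), C2(2μF, Q=8μC, V=4.00V), C3(1μF, Q=10μC, V=10.00V), C4(1μF, Q=20μC, V=20.00V)
Op 1: CLOSE 3-1: Q_total=29.00, C_total=5.00, V=5.80; Q3=5.80, Q1=23.20; dissipated=11.025

Answer: 5.80 V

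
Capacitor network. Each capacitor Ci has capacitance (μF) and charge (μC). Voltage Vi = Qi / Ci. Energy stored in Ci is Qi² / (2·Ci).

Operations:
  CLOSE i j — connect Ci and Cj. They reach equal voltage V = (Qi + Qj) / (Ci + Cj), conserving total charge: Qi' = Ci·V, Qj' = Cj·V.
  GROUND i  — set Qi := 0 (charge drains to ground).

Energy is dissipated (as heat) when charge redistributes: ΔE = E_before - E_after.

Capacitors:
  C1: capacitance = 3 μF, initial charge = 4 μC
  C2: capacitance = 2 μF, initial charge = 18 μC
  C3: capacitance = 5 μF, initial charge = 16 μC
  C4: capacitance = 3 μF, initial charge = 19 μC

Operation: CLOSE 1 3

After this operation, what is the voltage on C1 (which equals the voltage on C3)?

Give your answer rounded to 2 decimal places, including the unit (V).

Initial: C1(3μF, Q=4μC, V=1.33V), C2(2μF, Q=18μC, V=9.00V), C3(5μF, Q=16μC, V=3.20V), C4(3μF, Q=19μC, V=6.33V)
Op 1: CLOSE 1-3: Q_total=20.00, C_total=8.00, V=2.50; Q1=7.50, Q3=12.50; dissipated=3.267

Answer: 2.50 V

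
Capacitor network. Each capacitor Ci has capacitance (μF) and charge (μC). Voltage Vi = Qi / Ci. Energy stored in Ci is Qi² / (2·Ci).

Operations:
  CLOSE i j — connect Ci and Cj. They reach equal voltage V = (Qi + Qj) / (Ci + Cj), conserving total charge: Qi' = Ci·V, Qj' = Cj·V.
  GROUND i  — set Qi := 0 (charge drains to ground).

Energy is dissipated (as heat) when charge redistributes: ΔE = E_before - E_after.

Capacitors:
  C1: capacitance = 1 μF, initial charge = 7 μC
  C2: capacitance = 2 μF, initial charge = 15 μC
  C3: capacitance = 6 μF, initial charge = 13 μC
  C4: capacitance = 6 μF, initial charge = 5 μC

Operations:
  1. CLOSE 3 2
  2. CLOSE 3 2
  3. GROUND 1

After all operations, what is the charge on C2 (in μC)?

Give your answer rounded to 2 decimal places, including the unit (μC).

Answer: 7.00 μC

Derivation:
Initial: C1(1μF, Q=7μC, V=7.00V), C2(2μF, Q=15μC, V=7.50V), C3(6μF, Q=13μC, V=2.17V), C4(6μF, Q=5μC, V=0.83V)
Op 1: CLOSE 3-2: Q_total=28.00, C_total=8.00, V=3.50; Q3=21.00, Q2=7.00; dissipated=21.333
Op 2: CLOSE 3-2: Q_total=28.00, C_total=8.00, V=3.50; Q3=21.00, Q2=7.00; dissipated=0.000
Op 3: GROUND 1: Q1=0; energy lost=24.500
Final charges: Q1=0.00, Q2=7.00, Q3=21.00, Q4=5.00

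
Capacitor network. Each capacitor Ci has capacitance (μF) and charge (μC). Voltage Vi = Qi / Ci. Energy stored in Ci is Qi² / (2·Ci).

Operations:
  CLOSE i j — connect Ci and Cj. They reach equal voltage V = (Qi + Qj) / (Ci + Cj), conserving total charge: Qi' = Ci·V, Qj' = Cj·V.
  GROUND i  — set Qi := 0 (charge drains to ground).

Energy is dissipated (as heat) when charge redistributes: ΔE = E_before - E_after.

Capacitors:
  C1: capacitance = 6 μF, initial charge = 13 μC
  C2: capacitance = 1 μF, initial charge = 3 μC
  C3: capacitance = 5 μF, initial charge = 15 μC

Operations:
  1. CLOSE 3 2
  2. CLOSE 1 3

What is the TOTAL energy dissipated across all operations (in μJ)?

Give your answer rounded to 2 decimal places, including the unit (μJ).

Initial: C1(6μF, Q=13μC, V=2.17V), C2(1μF, Q=3μC, V=3.00V), C3(5μF, Q=15μC, V=3.00V)
Op 1: CLOSE 3-2: Q_total=18.00, C_total=6.00, V=3.00; Q3=15.00, Q2=3.00; dissipated=0.000
Op 2: CLOSE 1-3: Q_total=28.00, C_total=11.00, V=2.55; Q1=15.27, Q3=12.73; dissipated=0.947
Total dissipated: 0.947 μJ

Answer: 0.95 μJ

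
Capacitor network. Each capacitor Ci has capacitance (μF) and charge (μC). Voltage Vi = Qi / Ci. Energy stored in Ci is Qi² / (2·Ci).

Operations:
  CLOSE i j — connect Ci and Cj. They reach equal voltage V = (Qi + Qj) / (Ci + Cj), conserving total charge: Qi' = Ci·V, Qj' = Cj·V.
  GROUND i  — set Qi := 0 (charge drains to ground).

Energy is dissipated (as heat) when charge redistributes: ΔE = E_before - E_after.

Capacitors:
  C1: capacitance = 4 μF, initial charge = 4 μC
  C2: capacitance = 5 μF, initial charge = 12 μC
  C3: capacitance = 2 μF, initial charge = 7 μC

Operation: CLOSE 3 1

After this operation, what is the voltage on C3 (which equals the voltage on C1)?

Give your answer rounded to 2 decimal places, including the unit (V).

Initial: C1(4μF, Q=4μC, V=1.00V), C2(5μF, Q=12μC, V=2.40V), C3(2μF, Q=7μC, V=3.50V)
Op 1: CLOSE 3-1: Q_total=11.00, C_total=6.00, V=1.83; Q3=3.67, Q1=7.33; dissipated=4.167

Answer: 1.83 V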